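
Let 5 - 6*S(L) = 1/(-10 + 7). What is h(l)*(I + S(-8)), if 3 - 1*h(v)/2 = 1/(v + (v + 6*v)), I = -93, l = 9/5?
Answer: -174919/324 ≈ -539.87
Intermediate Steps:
l = 9/5 (l = 9*(1/5) = 9/5 ≈ 1.8000)
S(L) = 8/9 (S(L) = 5/6 - 1/(6*(-10 + 7)) = 5/6 - 1/6/(-3) = 5/6 - 1/6*(-1/3) = 5/6 + 1/18 = 8/9)
h(v) = 6 - 1/(4*v) (h(v) = 6 - 2/(v + (v + 6*v)) = 6 - 2/(v + 7*v) = 6 - 2*1/(8*v) = 6 - 1/(4*v))
h(l)*(I + S(-8)) = (6 - 1/(4*9/5))*(-93 + 8/9) = (6 - 1/4*5/9)*(-829/9) = (6 - 5/36)*(-829/9) = (211/36)*(-829/9) = -174919/324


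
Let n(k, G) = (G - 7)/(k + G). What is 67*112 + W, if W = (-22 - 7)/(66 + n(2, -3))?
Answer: 570275/76 ≈ 7503.6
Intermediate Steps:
n(k, G) = (-7 + G)/(G + k)
W = -29/76 (W = (-22 - 7)/(66 + (-7 - 3)/(-3 + 2)) = -29/(66 - 10/(-1)) = -29/(66 - 1*(-10)) = -29/(66 + 10) = -29/76 ≈ -0.38158)
67*112 + W = 67*112 - 29/76 = 7504 - 29/76 = 570275/76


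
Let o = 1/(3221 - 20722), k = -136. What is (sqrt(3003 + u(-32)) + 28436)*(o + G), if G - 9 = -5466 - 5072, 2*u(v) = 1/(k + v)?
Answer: -5239845701080/17501 - 92134015*sqrt(21189147)/735042 ≈ -2.9998e+8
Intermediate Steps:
u(v) = 1/(2*(-136 + v))
o = -1/17501 (o = 1/(-17501) = -1/17501 ≈ -5.7140e-5)
G = -10529 (G = 9 + (-5466 - 5072) = 9 - 10538 = -10529)
(sqrt(3003 + u(-32)) + 28436)*(o + G) = (sqrt(3003 + 1/(2*(-136 - 32))) + 28436)*(-1/17501 - 10529) = (sqrt(3003 + (1/2)/(-168)) + 28436)*(-184268030/17501) = (sqrt(3003 + (1/2)*(-1/168)) + 28436)*(-184268030/17501) = (sqrt(3003 - 1/336) + 28436)*(-184268030/17501) = (sqrt(1009007/336) + 28436)*(-184268030/17501) = (sqrt(21189147)/84 + 28436)*(-184268030/17501) = (28436 + sqrt(21189147)/84)*(-184268030/17501) = -5239845701080/17501 - 92134015*sqrt(21189147)/735042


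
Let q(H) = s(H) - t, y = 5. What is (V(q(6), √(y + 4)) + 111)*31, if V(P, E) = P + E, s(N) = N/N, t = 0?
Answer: 3565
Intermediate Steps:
s(N) = 1
q(H) = 1 (q(H) = 1 - 1*0 = 1 + 0 = 1)
V(P, E) = E + P
(V(q(6), √(y + 4)) + 111)*31 = ((√(5 + 4) + 1) + 111)*31 = ((√9 + 1) + 111)*31 = ((3 + 1) + 111)*31 = (4 + 111)*31 = 115*31 = 3565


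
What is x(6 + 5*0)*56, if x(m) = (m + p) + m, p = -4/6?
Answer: 1904/3 ≈ 634.67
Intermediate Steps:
p = -⅔ (p = -4*⅙ = -⅔ ≈ -0.66667)
x(m) = -⅔ + 2*m (x(m) = (m - ⅔) + m = (-⅔ + m) + m = -⅔ + 2*m)
x(6 + 5*0)*56 = (-⅔ + 2*(6 + 5*0))*56 = (-⅔ + 2*(6 + 0))*56 = (-⅔ + 2*6)*56 = (-⅔ + 12)*56 = (34/3)*56 = 1904/3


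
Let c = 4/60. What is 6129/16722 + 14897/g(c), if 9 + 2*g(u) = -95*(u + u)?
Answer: -166027491/120770 ≈ -1374.7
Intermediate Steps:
c = 1/15 (c = 4*(1/60) = 1/15 ≈ 0.066667)
g(u) = -9/2 - 95*u (g(u) = -9/2 + (-95*(u + u))/2 = -9/2 + (-190*u)/2 = -9/2 - 95*u)
6129/16722 + 14897/g(c) = 6129/16722 + 14897/(-9/2 - 95*1/15) = 6129*(1/16722) + 14897/(-9/2 - 19/3) = 681/1858 + 14897/(-65/6) = 681/1858 + 14897*(-6/65) = 681/1858 - 89382/65 = -166027491/120770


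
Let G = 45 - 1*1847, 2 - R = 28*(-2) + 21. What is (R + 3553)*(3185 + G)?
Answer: 4964970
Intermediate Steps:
R = 37 (R = 2 - (28*(-2) + 21) = 2 - (-56 + 21) = 2 - 1*(-35) = 2 + 35 = 37)
G = -1802 (G = 45 - 1847 = -1802)
(R + 3553)*(3185 + G) = (37 + 3553)*(3185 - 1802) = 3590*1383 = 4964970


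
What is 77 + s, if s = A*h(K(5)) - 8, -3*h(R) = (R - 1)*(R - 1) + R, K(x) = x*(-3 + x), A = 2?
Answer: 25/3 ≈ 8.3333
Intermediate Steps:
h(R) = -R/3 - (-1 + R)**2/3 (h(R) = -((R - 1)*(R - 1) + R)/3 = -((-1 + R)*(-1 + R) + R)/3 = -((-1 + R)**2 + R)/3 = -(R + (-1 + R)**2)/3 = -R/3 - (-1 + R)**2/3)
s = -206/3 (s = 2*(-1/3 - 25*(-3 + 5)**2/3 + (5*(-3 + 5))/3) - 8 = 2*(-1/3 - (5*2)**2/3 + (5*2)/3) - 8 = 2*(-1/3 - 1/3*10**2 + (1/3)*10) - 8 = 2*(-1/3 - 1/3*100 + 10/3) - 8 = 2*(-1/3 - 100/3 + 10/3) - 8 = 2*(-91/3) - 8 = -182/3 - 8 = -206/3 ≈ -68.667)
77 + s = 77 - 206/3 = 25/3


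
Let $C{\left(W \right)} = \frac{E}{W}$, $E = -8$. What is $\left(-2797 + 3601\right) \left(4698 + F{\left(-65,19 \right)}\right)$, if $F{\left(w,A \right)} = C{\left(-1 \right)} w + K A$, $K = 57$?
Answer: $4229844$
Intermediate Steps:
$C{\left(W \right)} = - \frac{8}{W}$
$F{\left(w,A \right)} = 8 w + 57 A$ ($F{\left(w,A \right)} = - \frac{8}{-1} w + 57 A = \left(-8\right) \left(-1\right) w + 57 A = 8 w + 57 A$)
$\left(-2797 + 3601\right) \left(4698 + F{\left(-65,19 \right)}\right) = \left(-2797 + 3601\right) \left(4698 + \left(8 \left(-65\right) + 57 \cdot 19\right)\right) = 804 \left(4698 + \left(-520 + 1083\right)\right) = 804 \left(4698 + 563\right) = 804 \cdot 5261 = 4229844$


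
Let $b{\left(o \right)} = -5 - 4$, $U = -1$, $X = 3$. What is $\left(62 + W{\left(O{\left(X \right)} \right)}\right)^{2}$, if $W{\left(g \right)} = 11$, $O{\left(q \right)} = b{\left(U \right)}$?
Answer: $5329$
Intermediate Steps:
$b{\left(o \right)} = -9$ ($b{\left(o \right)} = -5 - 4 = -9$)
$O{\left(q \right)} = -9$
$\left(62 + W{\left(O{\left(X \right)} \right)}\right)^{2} = \left(62 + 11\right)^{2} = 73^{2} = 5329$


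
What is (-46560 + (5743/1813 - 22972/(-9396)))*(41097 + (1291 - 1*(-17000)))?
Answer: -80098208511016/28971 ≈ -2.7648e+9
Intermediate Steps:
(-46560 + (5743/1813 - 22972/(-9396)))*(41097 + (1291 - 1*(-17000))) = (-46560 + (5743*(1/1813) - 22972*(-1/9396)))*(41097 + (1291 + 17000)) = (-46560 + (5743/1813 + 5743/2349))*(41097 + 18291) = (-46560 + 23902366/4258737)*59388 = -198262892354/4258737*59388 = -80098208511016/28971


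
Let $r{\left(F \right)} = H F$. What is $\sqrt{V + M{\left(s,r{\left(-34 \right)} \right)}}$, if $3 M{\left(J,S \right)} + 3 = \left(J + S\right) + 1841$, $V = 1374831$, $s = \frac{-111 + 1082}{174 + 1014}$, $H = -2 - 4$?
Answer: $\frac{\sqrt{53925570061}}{198} \approx 1172.8$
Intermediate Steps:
$H = -6$
$s = \frac{971}{1188} \approx 0.81734$
$r{\left(F \right)} = - 6 F$
$M{\left(J,S \right)} = \frac{1838}{3} + \frac{J}{3} + \frac{S}{3}$ ($M{\left(J,S \right)} = -1 + \frac{\left(J + S\right) + 1841}{3} = -1 + \frac{1841 + J + S}{3} = -1 + \left(\frac{1841}{3} + \frac{J}{3} + \frac{S}{3}\right) = \frac{1838}{3} + \frac{J}{3} + \frac{S}{3}$)
$\sqrt{V + M{\left(s,r{\left(-34 \right)} \right)}} = \sqrt{1374831 + \left(\frac{1838}{3} + \frac{1}{3} \cdot \frac{971}{1188} + \frac{\left(-6\right) \left(-34\right)}{3}\right)} = \sqrt{1374831 + \left(\frac{1838}{3} + \frac{971}{3564} + \frac{1}{3} \cdot 204\right)} = \sqrt{1374831 + \left(\frac{1838}{3} + \frac{971}{3564} + 68\right)} = \sqrt{1374831 + \frac{2426867}{3564}} = \sqrt{\frac{4902324551}{3564}} = \frac{\sqrt{53925570061}}{198}$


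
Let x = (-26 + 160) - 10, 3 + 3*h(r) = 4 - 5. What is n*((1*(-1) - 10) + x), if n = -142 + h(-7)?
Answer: -48590/3 ≈ -16197.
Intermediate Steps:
h(r) = -4/3 (h(r) = -1 + (4 - 5)/3 = -1 + (1/3)*(-1) = -1 - 1/3 = -4/3)
n = -430/3 (n = -142 - 4/3 = -430/3 ≈ -143.33)
x = 124 (x = 134 - 10 = 124)
n*((1*(-1) - 10) + x) = -430*((1*(-1) - 10) + 124)/3 = -430*((-1 - 10) + 124)/3 = -430*(-11 + 124)/3 = -430/3*113 = -48590/3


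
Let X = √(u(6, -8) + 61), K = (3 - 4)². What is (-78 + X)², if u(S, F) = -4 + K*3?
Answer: 6144 - 312*√15 ≈ 4935.6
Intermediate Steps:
K = 1 (K = (-1)² = 1)
u(S, F) = -1 (u(S, F) = -4 + 1*3 = -4 + 3 = -1)
X = 2*√15 (X = √(-1 + 61) = √60 = 2*√15 ≈ 7.7460)
(-78 + X)² = (-78 + 2*√15)²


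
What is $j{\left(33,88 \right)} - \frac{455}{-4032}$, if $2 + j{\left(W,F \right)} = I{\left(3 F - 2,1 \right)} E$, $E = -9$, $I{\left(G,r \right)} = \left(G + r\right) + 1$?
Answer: $- \frac{1369663}{576} \approx -2377.9$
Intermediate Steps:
$I{\left(G,r \right)} = 1 + G + r$
$j{\left(W,F \right)} = -2 - 27 F$ ($j{\left(W,F \right)} = -2 + \left(1 + \left(3 F - 2\right) + 1\right) \left(-9\right) = -2 + \left(1 + \left(-2 + 3 F\right) + 1\right) \left(-9\right) = -2 + 3 F \left(-9\right) = -2 - 27 F$)
$j{\left(33,88 \right)} - \frac{455}{-4032} = \left(-2 - 2376\right) - \frac{455}{-4032} = \left(-2 - 2376\right) - 455 \left(- \frac{1}{4032}\right) = -2378 - - \frac{65}{576} = -2378 + \frac{65}{576} = - \frac{1369663}{576}$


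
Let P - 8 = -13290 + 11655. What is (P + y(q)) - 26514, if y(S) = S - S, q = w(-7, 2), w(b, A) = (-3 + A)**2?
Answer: -28141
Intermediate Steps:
P = -1627 (P = 8 + (-13290 + 11655) = 8 - 1635 = -1627)
q = 1 (q = (-3 + 2)**2 = (-1)**2 = 1)
y(S) = 0
(P + y(q)) - 26514 = (-1627 + 0) - 26514 = -1627 - 26514 = -28141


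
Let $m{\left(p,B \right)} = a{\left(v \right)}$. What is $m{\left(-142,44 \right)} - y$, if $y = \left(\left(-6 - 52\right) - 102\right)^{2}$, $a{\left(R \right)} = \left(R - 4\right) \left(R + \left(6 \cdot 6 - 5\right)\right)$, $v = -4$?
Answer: $-25816$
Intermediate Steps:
$a{\left(R \right)} = \left(-4 + R\right) \left(31 + R\right)$ ($a{\left(R \right)} = \left(-4 + R\right) \left(R + \left(36 - 5\right)\right) = \left(-4 + R\right) \left(R + 31\right) = \left(-4 + R\right) \left(31 + R\right)$)
$m{\left(p,B \right)} = -216$ ($m{\left(p,B \right)} = -124 + \left(-4\right)^{2} + 27 \left(-4\right) = -124 + 16 - 108 = -216$)
$y = 25600$ ($y = \left(-58 - 102\right)^{2} = \left(-160\right)^{2} = 25600$)
$m{\left(-142,44 \right)} - y = -216 - 25600 = -25816$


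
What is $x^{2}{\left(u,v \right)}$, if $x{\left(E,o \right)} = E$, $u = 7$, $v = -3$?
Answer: $49$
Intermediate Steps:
$x^{2}{\left(u,v \right)} = 7^{2} = 49$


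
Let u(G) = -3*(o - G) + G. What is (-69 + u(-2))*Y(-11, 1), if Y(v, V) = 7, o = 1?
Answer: -560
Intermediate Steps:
u(G) = -3 + 4*G (u(G) = -3*(1 - G) + G = (-3 + 3*G) + G = -3 + 4*G)
(-69 + u(-2))*Y(-11, 1) = (-69 + (-3 + 4*(-2)))*7 = (-69 + (-3 - 8))*7 = (-69 - 11)*7 = -80*7 = -560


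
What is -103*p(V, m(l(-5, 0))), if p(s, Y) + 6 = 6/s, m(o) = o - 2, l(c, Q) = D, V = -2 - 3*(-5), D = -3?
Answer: 7416/13 ≈ 570.46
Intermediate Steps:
V = 13 (V = -2 + 15 = 13)
l(c, Q) = -3
m(o) = -2 + o
p(s, Y) = -6 + 6/s
-103*p(V, m(l(-5, 0))) = -103*(-6 + 6/13) = -103*(-72/13) = 7416/13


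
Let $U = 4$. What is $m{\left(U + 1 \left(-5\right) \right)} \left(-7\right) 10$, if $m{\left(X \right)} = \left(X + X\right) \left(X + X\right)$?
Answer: $-280$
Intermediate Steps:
$m{\left(X \right)} = 4 X^{2}$ ($m{\left(X \right)} = 2 X 2 X = 4 X^{2}$)
$m{\left(U + 1 \left(-5\right) \right)} \left(-7\right) 10 = 4 \left(4 + 1 \left(-5\right)\right)^{2} \left(-7\right) 10 = 4 \left(4 - 5\right)^{2} \left(-7\right) 10 = 4 \left(-1\right)^{2} \left(-7\right) 10 = 4 \cdot 1 \left(-7\right) 10 = 4 \left(-7\right) 10 = \left(-28\right) 10 = -280$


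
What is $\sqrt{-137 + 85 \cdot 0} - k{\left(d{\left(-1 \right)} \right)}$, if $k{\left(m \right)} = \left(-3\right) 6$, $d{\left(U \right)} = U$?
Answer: $18 + i \sqrt{137} \approx 18.0 + 11.705 i$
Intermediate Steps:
$k{\left(m \right)} = -18$
$\sqrt{-137 + 85 \cdot 0} - k{\left(d{\left(-1 \right)} \right)} = \sqrt{-137 + 85 \cdot 0} - -18 = \sqrt{-137 + 0} + 18 = \sqrt{-137} + 18 = i \sqrt{137} + 18 = 18 + i \sqrt{137}$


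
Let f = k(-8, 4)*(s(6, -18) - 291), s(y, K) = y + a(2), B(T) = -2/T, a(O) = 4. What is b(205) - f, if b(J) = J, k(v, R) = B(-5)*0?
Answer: 205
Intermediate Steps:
k(v, R) = 0 (k(v, R) = -2/(-5)*0 = -2*(-1/5)*0 = (2/5)*0 = 0)
s(y, K) = 4 + y (s(y, K) = y + 4 = 4 + y)
f = 0 (f = 0*((4 + 6) - 291) = 0*(10 - 291) = 0*(-281) = 0)
b(205) - f = 205 - 1*0 = 205 + 0 = 205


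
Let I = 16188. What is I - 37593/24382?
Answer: 394658223/24382 ≈ 16186.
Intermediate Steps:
I - 37593/24382 = 16188 - 37593/24382 = 394658223/24382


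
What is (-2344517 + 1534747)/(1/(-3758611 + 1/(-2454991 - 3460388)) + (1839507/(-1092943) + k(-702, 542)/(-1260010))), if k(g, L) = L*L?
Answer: 2479380285329339536104716052700/5867148903181062659247751 ≈ 4.2259e+5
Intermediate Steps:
k(g, L) = L²
(-2344517 + 1534747)/(1/(-3758611 + 1/(-2454991 - 3460388)) + (1839507/(-1092943) + k(-702, 542)/(-1260010))) = (-2344517 + 1534747)/(1/(-3758611 + 1/(-2454991 - 3460388)) + (1839507/(-1092943) + 542²/(-1260010))) = -809770/(1/(-3758611 + 1/(-5915379)) + (1839507*(-1/1092943) + 293764*(-1/1260010))) = -809770/(1/(-3758611 - 1/5915379) + (-1839507/1092943 - 146882/630005)) = -809770/(1/(-22233608578570/5915379) - 1319432261261/688559554715) = -809770/(-5915379/22233608578570 - 1319432261261/688559554715) = -809770/(-5867148903181062659247751/3061832724513552658291510) = -809770*(-3061832724513552658291510/5867148903181062659247751) = 2479380285329339536104716052700/5867148903181062659247751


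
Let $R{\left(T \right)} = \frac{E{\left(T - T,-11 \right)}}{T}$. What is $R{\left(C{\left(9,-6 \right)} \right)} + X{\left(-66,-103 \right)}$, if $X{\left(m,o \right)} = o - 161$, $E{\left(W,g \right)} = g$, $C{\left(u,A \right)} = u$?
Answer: $- \frac{2387}{9} \approx -265.22$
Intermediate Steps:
$X{\left(m,o \right)} = -161 + o$
$R{\left(T \right)} = - \frac{11}{T}$
$R{\left(C{\left(9,-6 \right)} \right)} + X{\left(-66,-103 \right)} = - \frac{11}{9} - 264 = - \frac{2387}{9}$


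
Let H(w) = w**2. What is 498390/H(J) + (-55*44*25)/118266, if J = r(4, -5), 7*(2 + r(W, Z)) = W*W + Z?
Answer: 160454802820/59133 ≈ 2.7135e+6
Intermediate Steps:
r(W, Z) = -2 + Z/7 + W**2/7 (r(W, Z) = -2 + (W*W + Z)/7 = -2 + (W**2 + Z)/7 = -2 + (Z + W**2)/7 = -2 + (Z/7 + W**2/7) = -2 + Z/7 + W**2/7)
J = -3/7 (J = -2 + (1/7)*(-5) + (1/7)*4**2 = -2 - 5/7 + (1/7)*16 = -2 - 5/7 + 16/7 = -3/7 ≈ -0.42857)
498390/H(J) + (-55*44*25)/118266 = 498390/((-3/7)**2) + (-55*44*25)/118266 = 498390/(9/49) - 2420*25*(1/118266) = 498390*(49/9) - 60500*1/118266 = 8140370/3 - 30250/59133 = 160454802820/59133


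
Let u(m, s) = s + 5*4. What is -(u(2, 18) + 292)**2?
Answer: -108900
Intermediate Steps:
u(m, s) = 20 + s (u(m, s) = s + 20 = 20 + s)
-(u(2, 18) + 292)**2 = -((20 + 18) + 292)**2 = -(38 + 292)**2 = -1*330**2 = -1*108900 = -108900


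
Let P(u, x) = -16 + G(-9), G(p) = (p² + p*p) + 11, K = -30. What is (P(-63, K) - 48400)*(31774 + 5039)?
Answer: -1775969559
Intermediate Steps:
G(p) = 11 + 2*p² (G(p) = (p² + p²) + 11 = 2*p² + 11 = 11 + 2*p²)
P(u, x) = 157 (P(u, x) = -16 + (11 + 2*(-9)²) = -16 + (11 + 2*81) = -16 + (11 + 162) = -16 + 173 = 157)
(P(-63, K) - 48400)*(31774 + 5039) = (157 - 48400)*(31774 + 5039) = -48243*36813 = -1775969559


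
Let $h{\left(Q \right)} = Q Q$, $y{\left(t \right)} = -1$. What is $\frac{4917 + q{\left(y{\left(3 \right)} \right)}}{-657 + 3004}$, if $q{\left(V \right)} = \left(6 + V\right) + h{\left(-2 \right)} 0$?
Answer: $\frac{4922}{2347} \approx 2.0971$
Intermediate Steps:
$h{\left(Q \right)} = Q^{2}$
$q{\left(V \right)} = 6 + V$ ($q{\left(V \right)} = \left(6 + V\right) + \left(-2\right)^{2} \cdot 0 = \left(6 + V\right) + 4 \cdot 0 = \left(6 + V\right) + 0 = 6 + V$)
$\frac{4917 + q{\left(y{\left(3 \right)} \right)}}{-657 + 3004} = \frac{4917 + \left(6 - 1\right)}{-657 + 3004} = \frac{4917 + 5}{2347} = 4922 \cdot \frac{1}{2347} = \frac{4922}{2347}$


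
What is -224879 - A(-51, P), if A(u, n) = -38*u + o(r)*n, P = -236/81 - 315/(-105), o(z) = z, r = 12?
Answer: -6124087/27 ≈ -2.2682e+5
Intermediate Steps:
P = 7/81 (P = -236*1/81 - 315*(-1/105) = -236/81 + 3 = 7/81 ≈ 0.086420)
A(u, n) = -38*u + 12*n
-224879 - A(-51, P) = -224879 - (-38*(-51) + 12*(7/81)) = -224879 - (1938 + 28/27) = -224879 - 1*52354/27 = -224879 - 52354/27 = -6124087/27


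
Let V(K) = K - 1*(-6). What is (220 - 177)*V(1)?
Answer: 301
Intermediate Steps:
V(K) = 6 + K (V(K) = K + 6 = 6 + K)
(220 - 177)*V(1) = (220 - 177)*(6 + 1) = 43*7 = 301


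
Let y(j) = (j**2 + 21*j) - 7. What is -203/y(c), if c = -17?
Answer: 203/75 ≈ 2.7067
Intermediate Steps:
y(j) = -7 + j**2 + 21*j
-203/y(c) = -203/(-7 + (-17)**2 + 21*(-17)) = -203/(-7 + 289 - 357) = -203/(-75) = -203*(-1/75) = 203/75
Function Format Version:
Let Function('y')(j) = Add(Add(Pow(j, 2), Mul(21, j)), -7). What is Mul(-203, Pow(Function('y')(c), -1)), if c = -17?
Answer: Rational(203, 75) ≈ 2.7067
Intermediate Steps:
Function('y')(j) = Add(-7, Pow(j, 2), Mul(21, j))
Mul(-203, Pow(Function('y')(c), -1)) = Mul(-203, Pow(Add(-7, Pow(-17, 2), Mul(21, -17)), -1)) = Mul(-203, Pow(Add(-7, 289, -357), -1)) = Mul(-203, Pow(-75, -1)) = Mul(-203, Rational(-1, 75)) = Rational(203, 75)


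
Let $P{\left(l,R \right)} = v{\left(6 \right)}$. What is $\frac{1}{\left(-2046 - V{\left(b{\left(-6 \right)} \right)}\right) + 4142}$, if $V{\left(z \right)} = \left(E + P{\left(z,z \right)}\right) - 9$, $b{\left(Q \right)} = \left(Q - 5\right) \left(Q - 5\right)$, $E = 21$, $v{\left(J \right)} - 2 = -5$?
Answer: $\frac{1}{2087} \approx 0.00047916$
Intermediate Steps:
$v{\left(J \right)} = -3$ ($v{\left(J \right)} = 2 - 5 = -3$)
$P{\left(l,R \right)} = -3$
$b{\left(Q \right)} = \left(-5 + Q\right)^{2}$ ($b{\left(Q \right)} = \left(-5 + Q\right) \left(-5 + Q\right) = \left(-5 + Q\right)^{2}$)
$V{\left(z \right)} = 9$ ($V{\left(z \right)} = \left(21 - 3\right) - 9 = 18 - 9 = 9$)
$\frac{1}{\left(-2046 - V{\left(b{\left(-6 \right)} \right)}\right) + 4142} = \frac{1}{\left(-2046 - 9\right) + 4142} = \frac{1}{-2055 + 4142} = \frac{1}{2087}$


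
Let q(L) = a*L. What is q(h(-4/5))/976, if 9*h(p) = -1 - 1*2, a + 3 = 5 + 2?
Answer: -1/732 ≈ -0.0013661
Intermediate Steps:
a = 4 (a = -3 + (5 + 2) = -3 + 7 = 4)
h(p) = -⅓ (h(p) = (-1 - 1*2)/9 = (-1 - 2)/9 = (⅑)*(-3) = -⅓)
q(L) = 4*L
q(h(-4/5))/976 = (4*(-⅓))/976 = -4/3*1/976 = -1/732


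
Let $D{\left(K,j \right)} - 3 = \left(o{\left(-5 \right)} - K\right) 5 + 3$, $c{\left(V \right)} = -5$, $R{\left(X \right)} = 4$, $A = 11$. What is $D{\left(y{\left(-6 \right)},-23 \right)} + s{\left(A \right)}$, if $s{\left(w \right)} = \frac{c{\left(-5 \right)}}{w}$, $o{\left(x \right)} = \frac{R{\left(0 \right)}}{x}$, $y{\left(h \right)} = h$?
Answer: $\frac{347}{11} \approx 31.545$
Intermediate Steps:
$o{\left(x \right)} = \frac{4}{x}$
$s{\left(w \right)} = - \frac{5}{w}$
$D{\left(K,j \right)} = 2 - 5 K$ ($D{\left(K,j \right)} = 3 + \left(\left(\frac{4}{-5} - K\right) 5 + 3\right) = 3 + \left(\left(4 \left(- \frac{1}{5}\right) - K\right) 5 + 3\right) = 3 + \left(\left(- \frac{4}{5} - K\right) 5 + 3\right) = 3 + \left(\left(-4 - 5 K\right) + 3\right) = 3 - \left(1 + 5 K\right) = 2 - 5 K$)
$D{\left(y{\left(-6 \right)},-23 \right)} + s{\left(A \right)} = \left(2 - -30\right) - \frac{5}{11} = \left(2 + 30\right) - \frac{5}{11} = 32 - \frac{5}{11} = \frac{347}{11}$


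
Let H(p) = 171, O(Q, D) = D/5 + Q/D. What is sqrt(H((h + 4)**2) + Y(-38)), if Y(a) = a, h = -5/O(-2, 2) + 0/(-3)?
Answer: sqrt(133) ≈ 11.533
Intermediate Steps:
O(Q, D) = D/5 + Q/D (O(Q, D) = D*(1/5) + Q/D = D/5 + Q/D)
h = 25/3 (h = -5/((1/5)*2 - 2/2) + 0/(-3) = -5/(2/5 - 2*1/2) + 0*(-1/3) = -5/(2/5 - 1) + 0 = -5/(-3/5) + 0 = -5*(-5/3) + 0 = 25/3 + 0 = 25/3 ≈ 8.3333)
sqrt(H((h + 4)**2) + Y(-38)) = sqrt(171 - 38) = sqrt(133)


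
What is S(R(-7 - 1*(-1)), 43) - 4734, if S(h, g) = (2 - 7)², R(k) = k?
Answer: -4709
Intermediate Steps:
S(h, g) = 25 (S(h, g) = (-5)² = 25)
S(R(-7 - 1*(-1)), 43) - 4734 = 25 - 4734 = -4709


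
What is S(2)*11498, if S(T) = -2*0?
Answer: 0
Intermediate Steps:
S(T) = 0
S(2)*11498 = 0*11498 = 0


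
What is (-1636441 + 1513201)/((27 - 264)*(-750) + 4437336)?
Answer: -20540/769181 ≈ -0.026704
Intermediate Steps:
(-1636441 + 1513201)/((27 - 264)*(-750) + 4437336) = -123240/(-237*(-750) + 4437336) = -123240/(177750 + 4437336) = -123240/4615086 = -123240*1/4615086 = -20540/769181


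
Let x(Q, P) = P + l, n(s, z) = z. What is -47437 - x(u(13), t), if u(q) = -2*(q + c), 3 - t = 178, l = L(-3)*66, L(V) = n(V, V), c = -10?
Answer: -47064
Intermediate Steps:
L(V) = V
l = -198 (l = -3*66 = -198)
t = -175 (t = 3 - 1*178 = 3 - 178 = -175)
u(q) = 20 - 2*q (u(q) = -2*(q - 10) = -2*(-10 + q) = 20 - 2*q)
x(Q, P) = -198 + P (x(Q, P) = P - 198 = -198 + P)
-47437 - x(u(13), t) = -47437 - (-198 - 175) = -47437 - 1*(-373) = -47437 + 373 = -47064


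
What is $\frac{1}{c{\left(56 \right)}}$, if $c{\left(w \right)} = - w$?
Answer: $- \frac{1}{56} \approx -0.017857$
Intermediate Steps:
$\frac{1}{c{\left(56 \right)}} = \frac{1}{\left(-1\right) 56} = \frac{1}{-56} = - \frac{1}{56}$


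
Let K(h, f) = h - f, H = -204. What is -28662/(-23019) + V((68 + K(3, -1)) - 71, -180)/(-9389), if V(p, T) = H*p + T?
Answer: 92648938/72041797 ≈ 1.2860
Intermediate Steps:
V(p, T) = T - 204*p (V(p, T) = -204*p + T = T - 204*p)
-28662/(-23019) + V((68 + K(3, -1)) - 71, -180)/(-9389) = -28662/(-23019) + (-180 - 204*((68 + (3 - 1*(-1))) - 71))/(-9389) = -28662*(-1/23019) + (-180 - 204*((68 + (3 + 1)) - 71))*(-1/9389) = 9554/7673 + (-180 - 204*((68 + 4) - 71))*(-1/9389) = 9554/7673 + (-180 - 204*(72 - 71))*(-1/9389) = 9554/7673 + (-180 - 204*1)*(-1/9389) = 9554/7673 + (-180 - 204)*(-1/9389) = 9554/7673 - 384*(-1/9389) = 9554/7673 + 384/9389 = 92648938/72041797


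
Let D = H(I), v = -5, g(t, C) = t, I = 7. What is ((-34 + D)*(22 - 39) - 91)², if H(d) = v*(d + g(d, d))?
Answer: 2812329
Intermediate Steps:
H(d) = -10*d (H(d) = -5*(d + d) = -10*d)
D = -70 (D = -10*7 = -70)
((-34 + D)*(22 - 39) - 91)² = ((-34 - 70)*(22 - 39) - 91)² = (-104*(-17) - 91)² = (1768 - 91)² = 1677² = 2812329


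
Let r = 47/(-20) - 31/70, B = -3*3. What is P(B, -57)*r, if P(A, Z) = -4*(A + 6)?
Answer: -1173/35 ≈ -33.514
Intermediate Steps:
B = -9
r = -391/140 (r = 47*(-1/20) - 31*1/70 = -47/20 - 31/70 = -391/140 ≈ -2.7929)
P(A, Z) = -24 - 4*A (P(A, Z) = -4*(6 + A) = -24 - 4*A)
P(B, -57)*r = (-24 - 4*(-9))*(-391/140) = (-24 + 36)*(-391/140) = 12*(-391/140) = -1173/35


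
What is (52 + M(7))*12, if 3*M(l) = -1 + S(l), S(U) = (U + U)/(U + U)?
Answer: 624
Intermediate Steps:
S(U) = 1 (S(U) = (2*U)/((2*U)) = (2*U)*(1/(2*U)) = 1)
M(l) = 0 (M(l) = (-1 + 1)/3 = (1/3)*0 = 0)
(52 + M(7))*12 = (52 + 0)*12 = 52*12 = 624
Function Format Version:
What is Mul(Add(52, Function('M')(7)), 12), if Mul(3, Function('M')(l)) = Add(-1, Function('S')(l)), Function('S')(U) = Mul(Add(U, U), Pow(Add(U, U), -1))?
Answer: 624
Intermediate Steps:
Function('S')(U) = 1 (Function('S')(U) = Mul(Mul(2, U), Pow(Mul(2, U), -1)) = Mul(Mul(2, U), Mul(Rational(1, 2), Pow(U, -1))) = 1)
Function('M')(l) = 0 (Function('M')(l) = Mul(Rational(1, 3), Add(-1, 1)) = Mul(Rational(1, 3), 0) = 0)
Mul(Add(52, Function('M')(7)), 12) = Mul(Add(52, 0), 12) = Mul(52, 12) = 624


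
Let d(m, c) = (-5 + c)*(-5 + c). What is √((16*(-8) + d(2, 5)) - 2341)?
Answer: I*√2469 ≈ 49.689*I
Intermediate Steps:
d(m, c) = (-5 + c)²
√((16*(-8) + d(2, 5)) - 2341) = √((16*(-8) + (-5 + 5)²) - 2341) = √((-128 + 0²) - 2341) = √((-128 + 0) - 2341) = √(-128 - 2341) = √(-2469) = I*√2469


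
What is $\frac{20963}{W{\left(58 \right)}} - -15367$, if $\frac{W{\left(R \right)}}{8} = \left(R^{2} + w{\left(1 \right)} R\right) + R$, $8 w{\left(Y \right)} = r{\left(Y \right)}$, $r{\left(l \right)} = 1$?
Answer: $\frac{421599241}{27434} \approx 15368.0$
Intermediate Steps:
$w{\left(Y \right)} = \frac{1}{8}$ ($w{\left(Y \right)} = \frac{1}{8} \cdot 1 = \frac{1}{8}$)
$W{\left(R \right)} = 8 R^{2} + 9 R$ ($W{\left(R \right)} = 8 \left(\left(R^{2} + \frac{R}{8}\right) + R\right) = 8 \left(R^{2} + \frac{9 R}{8}\right) = 8 R^{2} + 9 R$)
$\frac{20963}{W{\left(58 \right)}} - -15367 = \frac{20963}{58 \left(9 + 8 \cdot 58\right)} - -15367 = \frac{20963}{58 \left(9 + 464\right)} + 15367 = \frac{20963}{58 \cdot 473} + 15367 = \frac{20963}{27434} + 15367 = \frac{421599241}{27434}$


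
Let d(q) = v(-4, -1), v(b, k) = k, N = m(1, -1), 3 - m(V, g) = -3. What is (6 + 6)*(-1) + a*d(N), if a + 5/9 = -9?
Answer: -22/9 ≈ -2.4444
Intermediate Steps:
m(V, g) = 6 (m(V, g) = 3 - 1*(-3) = 3 + 3 = 6)
N = 6
d(q) = -1
a = -86/9 (a = -5/9 - 9 = -86/9 ≈ -9.5556)
(6 + 6)*(-1) + a*d(N) = (6 + 6)*(-1) - 86/9*(-1) = 12*(-1) + 86/9 = -12 + 86/9 = -22/9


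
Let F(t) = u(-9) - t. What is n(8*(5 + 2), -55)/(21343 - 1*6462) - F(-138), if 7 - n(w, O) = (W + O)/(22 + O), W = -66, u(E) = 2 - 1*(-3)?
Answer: -6383939/44643 ≈ -143.00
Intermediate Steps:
u(E) = 5 (u(E) = 2 + 3 = 5)
F(t) = 5 - t
n(w, O) = 7 - (-66 + O)/(22 + O)
n(8*(5 + 2), -55)/(21343 - 1*6462) - F(-138) = (2*(110 + 3*(-55))/(22 - 55))/(21343 - 1*6462) - (5 - 1*(-138)) = (2*(110 - 165)/(-33))/(21343 - 6462) - (5 + 138) = (2*(-1/33)*(-55))/14881 - 1*143 = (10/3)*(1/14881) - 143 = 10/44643 - 143 = -6383939/44643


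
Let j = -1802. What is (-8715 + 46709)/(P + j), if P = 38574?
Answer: 18997/18386 ≈ 1.0332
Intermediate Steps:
(-8715 + 46709)/(P + j) = (-8715 + 46709)/(38574 - 1802) = 37994/36772 = 37994*(1/36772) = 18997/18386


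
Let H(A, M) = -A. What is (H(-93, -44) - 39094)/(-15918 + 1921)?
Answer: 39001/13997 ≈ 2.7864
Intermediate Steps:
(H(-93, -44) - 39094)/(-15918 + 1921) = (-1*(-93) - 39094)/(-15918 + 1921) = (93 - 39094)/(-13997) = -39001*(-1/13997) = 39001/13997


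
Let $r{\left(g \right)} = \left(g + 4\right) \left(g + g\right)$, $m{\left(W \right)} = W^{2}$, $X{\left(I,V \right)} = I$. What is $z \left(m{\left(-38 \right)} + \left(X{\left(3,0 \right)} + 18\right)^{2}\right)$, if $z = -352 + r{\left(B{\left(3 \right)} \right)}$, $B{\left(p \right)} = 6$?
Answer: $-437320$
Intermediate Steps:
$r{\left(g \right)} = 2 g \left(4 + g\right)$ ($r{\left(g \right)} = \left(4 + g\right) 2 g = 2 g \left(4 + g\right)$)
$z = -232$ ($z = -352 + 2 \cdot 6 \left(4 + 6\right) = -352 + 2 \cdot 6 \cdot 10 = -352 + 120 = -232$)
$z \left(m{\left(-38 \right)} + \left(X{\left(3,0 \right)} + 18\right)^{2}\right) = - 232 \left(\left(-38\right)^{2} + \left(3 + 18\right)^{2}\right) = - 232 \left(1444 + 21^{2}\right) = - 232 \left(1444 + 441\right) = \left(-232\right) 1885 = -437320$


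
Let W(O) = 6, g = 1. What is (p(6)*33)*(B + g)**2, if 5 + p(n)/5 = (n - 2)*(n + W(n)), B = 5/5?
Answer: 28380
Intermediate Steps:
B = 1 (B = 5*(1/5) = 1)
p(n) = -25 + 5*(-2 + n)*(6 + n) (p(n) = -25 + 5*((n - 2)*(n + 6)) = -25 + 5*((-2 + n)*(6 + n)) = -25 + 5*(-2 + n)*(6 + n))
(p(6)*33)*(B + g)**2 = ((-85 + 5*6**2 + 20*6)*33)*(1 + 1)**2 = ((-85 + 5*36 + 120)*33)*2**2 = ((-85 + 180 + 120)*33)*4 = (215*33)*4 = 7095*4 = 28380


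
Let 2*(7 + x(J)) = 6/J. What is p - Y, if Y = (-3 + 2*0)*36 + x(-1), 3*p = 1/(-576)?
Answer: 203903/1728 ≈ 118.00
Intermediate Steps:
x(J) = -7 + 3/J (x(J) = -7 + (6/J)/2 = -7 + 3/J)
p = -1/1728 (p = (⅓)/(-576) = (⅓)*(-1/576) = -1/1728 ≈ -0.00057870)
Y = -118 (Y = (-3 + 2*0)*36 + (-7 + 3/(-1)) = (-3 + 0)*36 + (-7 + 3*(-1)) = -3*36 + (-7 - 3) = -108 - 10 = -118)
p - Y = -1/1728 - 1*(-118) = -1/1728 + 118 = 203903/1728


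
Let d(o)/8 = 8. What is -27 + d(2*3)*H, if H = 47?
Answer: 2981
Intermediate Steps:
d(o) = 64 (d(o) = 8*8 = 64)
-27 + d(2*3)*H = -27 + 64*47 = -27 + 3008 = 2981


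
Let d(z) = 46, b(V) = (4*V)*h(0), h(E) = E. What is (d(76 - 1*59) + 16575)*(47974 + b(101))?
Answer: 797375854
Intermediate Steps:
b(V) = 0 (b(V) = (4*V)*0 = 0)
(d(76 - 1*59) + 16575)*(47974 + b(101)) = (46 + 16575)*(47974 + 0) = 16621*47974 = 797375854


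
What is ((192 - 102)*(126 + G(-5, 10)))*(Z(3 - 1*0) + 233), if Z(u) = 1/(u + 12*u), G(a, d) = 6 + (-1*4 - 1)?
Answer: 34625280/13 ≈ 2.6635e+6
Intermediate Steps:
G(a, d) = 1 (G(a, d) = 6 + (-4 - 1) = 6 - 5 = 1)
Z(u) = 1/(13*u)
((192 - 102)*(126 + G(-5, 10)))*(Z(3 - 1*0) + 233) = ((192 - 102)*(126 + 1))*(1/(13*(3 - 1*0)) + 233) = (90*127)*(1/(13*(3 + 0)) + 233) = 11430*((1/13)/3 + 233) = 11430*((1/13)*(⅓) + 233) = 11430*(1/39 + 233) = 11430*(9088/39) = 34625280/13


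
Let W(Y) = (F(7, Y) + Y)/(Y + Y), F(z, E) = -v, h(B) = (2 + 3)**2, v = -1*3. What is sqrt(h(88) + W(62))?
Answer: sqrt(98115)/62 ≈ 5.0521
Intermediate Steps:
v = -3
h(B) = 25 (h(B) = 5**2 = 25)
F(z, E) = 3 (F(z, E) = -1*(-3) = 3)
W(Y) = (3 + Y)/(2*Y) (W(Y) = (3 + Y)/(Y + Y) = (3 + Y)/((2*Y)) = (3 + Y)*(1/(2*Y)) = (3 + Y)/(2*Y))
sqrt(h(88) + W(62)) = sqrt(25 + (1/2)*(3 + 62)/62) = sqrt(25 + (1/2)*(1/62)*65) = sqrt(25 + 65/124) = sqrt(3165/124) = sqrt(98115)/62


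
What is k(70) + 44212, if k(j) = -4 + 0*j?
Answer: 44208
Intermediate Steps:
k(j) = -4 (k(j) = -4 + 0 = -4)
k(70) + 44212 = -4 + 44212 = 44208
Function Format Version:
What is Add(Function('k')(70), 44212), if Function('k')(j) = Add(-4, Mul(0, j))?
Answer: 44208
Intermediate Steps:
Function('k')(j) = -4 (Function('k')(j) = Add(-4, 0) = -4)
Add(Function('k')(70), 44212) = Add(-4, 44212) = 44208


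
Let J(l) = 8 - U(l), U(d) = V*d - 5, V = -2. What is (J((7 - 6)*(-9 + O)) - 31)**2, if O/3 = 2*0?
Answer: 1296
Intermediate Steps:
O = 0 (O = 3*(2*0) = 3*0 = 0)
U(d) = -5 - 2*d (U(d) = -2*d - 5 = -5 - 2*d)
J(l) = 13 + 2*l (J(l) = 8 - (-5 - 2*l) = 8 + (5 + 2*l) = 13 + 2*l)
(J((7 - 6)*(-9 + O)) - 31)**2 = ((13 + 2*((7 - 6)*(-9 + 0))) - 31)**2 = ((13 + 2*(1*(-9))) - 31)**2 = ((13 + 2*(-9)) - 31)**2 = ((13 - 18) - 31)**2 = (-5 - 31)**2 = (-36)**2 = 1296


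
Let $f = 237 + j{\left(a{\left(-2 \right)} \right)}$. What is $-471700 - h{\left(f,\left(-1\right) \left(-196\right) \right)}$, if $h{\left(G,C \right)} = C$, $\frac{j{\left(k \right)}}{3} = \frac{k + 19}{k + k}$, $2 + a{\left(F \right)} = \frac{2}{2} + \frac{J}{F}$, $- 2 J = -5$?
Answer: $-471896$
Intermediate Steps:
$J = \frac{5}{2}$ ($J = \left(- \frac{1}{2}\right) \left(-5\right) = \frac{5}{2} \approx 2.5$)
$a{\left(F \right)} = -1 + \frac{5}{2 F}$ ($a{\left(F \right)} = -2 + \left(\frac{2}{2} + \frac{5}{2 F}\right) = -2 + \left(2 \cdot \frac{1}{2} + \frac{5}{2 F}\right) = -2 + \left(1 + \frac{5}{2 F}\right) = -1 + \frac{5}{2 F}$)
$j{\left(k \right)} = \frac{3 \left(19 + k\right)}{2 k}$ ($j{\left(k \right)} = 3 \frac{k + 19}{k + k} = 3 \frac{19 + k}{2 k} = \frac{3 \left(19 + k\right)}{2 k}$)
$f = \frac{1355}{6}$ ($f = 237 + \frac{3 \left(19 + \frac{\frac{5}{2} - -2}{-2}\right)}{2 \frac{\frac{5}{2} - -2}{-2}} = 237 + \frac{3 \left(19 - \frac{\frac{5}{2} + 2}{2}\right)}{2 \left(- \frac{\frac{5}{2} + 2}{2}\right)} = 237 + \frac{3 \left(19 - \frac{9}{4}\right)}{2 \left(\left(- \frac{1}{2}\right) \frac{9}{2}\right)} = 237 + \frac{3 \left(19 - \frac{9}{4}\right)}{2 \left(- \frac{9}{4}\right)} = 237 + \frac{3}{2} \left(- \frac{4}{9}\right) \frac{67}{4} = 237 - \frac{67}{6} = \frac{1355}{6} \approx 225.83$)
$-471700 - h{\left(f,\left(-1\right) \left(-196\right) \right)} = -471700 - \left(-1\right) \left(-196\right) = -471700 - 196 = -471896$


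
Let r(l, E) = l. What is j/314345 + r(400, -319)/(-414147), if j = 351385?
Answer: 29079861119/26037007743 ≈ 1.1169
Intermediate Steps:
j/314345 + r(400, -319)/(-414147) = 351385/314345 + 400/(-414147) = 351385*(1/314345) + 400*(-1/414147) = 70277/62869 - 400/414147 = 29079861119/26037007743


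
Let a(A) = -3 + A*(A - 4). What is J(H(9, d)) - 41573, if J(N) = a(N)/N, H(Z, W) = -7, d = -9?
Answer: -291085/7 ≈ -41584.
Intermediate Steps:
a(A) = -3 + A*(-4 + A)
J(N) = (-3 + N² - 4*N)/N
J(H(9, d)) - 41573 = (-4 - 7 - 3/(-7)) - 41573 = (-4 - 7 - 3*(-⅐)) - 41573 = (-4 - 7 + 3/7) - 41573 = -74/7 - 41573 = -291085/7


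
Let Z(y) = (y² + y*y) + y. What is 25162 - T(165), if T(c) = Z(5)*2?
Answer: 25052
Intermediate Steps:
Z(y) = y + 2*y² (Z(y) = (y² + y²) + y = 2*y² + y = y + 2*y²)
T(c) = 110 (T(c) = (5*(1 + 2*5))*2 = (5*(1 + 10))*2 = (5*11)*2 = 55*2 = 110)
25162 - T(165) = 25162 - 1*110 = 25162 - 110 = 25052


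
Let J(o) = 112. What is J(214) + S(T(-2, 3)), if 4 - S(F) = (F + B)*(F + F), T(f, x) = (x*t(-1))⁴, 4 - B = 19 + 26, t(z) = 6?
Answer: -22031313004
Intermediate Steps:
B = -41 (B = 4 - (19 + 26) = 4 - 1*45 = 4 - 45 = -41)
T(f, x) = 1296*x⁴ (T(f, x) = (x*6)⁴ = (6*x)⁴ = 1296*x⁴)
S(F) = 4 - 2*F*(-41 + F) (S(F) = 4 - (F - 41)*(F + F) = 4 - (-41 + F)*2*F = 4 - 2*F*(-41 + F))
J(214) + S(T(-2, 3)) = 112 + (4 - 2*(1296*3⁴)² + 82*(1296*3⁴)) = 112 + (4 - 2*(1296*81)² + 82*(1296*81)) = 112 + (4 - 2*104976² + 82*104976) = 112 + (4 - 2*11019960576 + 8608032) = 112 + (4 - 22039921152 + 8608032) = 112 - 22031313116 = -22031313004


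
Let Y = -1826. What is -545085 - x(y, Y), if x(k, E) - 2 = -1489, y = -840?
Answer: -543598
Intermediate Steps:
x(k, E) = -1487 (x(k, E) = 2 - 1489 = -1487)
-545085 - x(y, Y) = -545085 - 1*(-1487) = -545085 + 1487 = -543598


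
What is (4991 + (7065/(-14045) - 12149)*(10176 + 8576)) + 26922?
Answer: -639877749791/2809 ≈ -2.2780e+8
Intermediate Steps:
(4991 + (7065/(-14045) - 12149)*(10176 + 8576)) + 26922 = (4991 + (7065*(-1/14045) - 12149)*18752) + 26922 = (4991 + (-1413/2809 - 12149)*18752) + 26922 = (4991 - 34127954/2809*18752) + 26922 = (4991 - 639967393408/2809) + 26922 = -639953373689/2809 + 26922 = -639877749791/2809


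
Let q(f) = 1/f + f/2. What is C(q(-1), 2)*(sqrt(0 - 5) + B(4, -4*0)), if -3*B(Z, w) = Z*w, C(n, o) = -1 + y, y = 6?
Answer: 5*I*sqrt(5) ≈ 11.18*I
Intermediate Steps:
q(f) = 1/f + f/2 (q(f) = 1/f + f*(1/2) = 1/f + f/2)
C(n, o) = 5 (C(n, o) = -1 + 6 = 5)
B(Z, w) = -Z*w/3
C(q(-1), 2)*(sqrt(0 - 5) + B(4, -4*0)) = 5*(sqrt(0 - 5) - 1/3*4*(-4*0)) = 5*(sqrt(-5) - 1/3*4*0) = 5*(I*sqrt(5) + 0) = 5*(I*sqrt(5)) = 5*I*sqrt(5)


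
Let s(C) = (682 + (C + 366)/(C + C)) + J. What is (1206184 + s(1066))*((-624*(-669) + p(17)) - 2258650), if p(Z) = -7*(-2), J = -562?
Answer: -1183805810860200/533 ≈ -2.2210e+12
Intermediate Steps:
p(Z) = 14
s(C) = 120 + (366 + C)/(2*C) (s(C) = (682 + (C + 366)/(C + C)) - 562 = (682 + (366 + C)/((2*C))) - 562 = (682 + (366 + C)*(1/(2*C))) - 562 = (682 + (366 + C)/(2*C)) - 562 = 120 + (366 + C)/(2*C))
(1206184 + s(1066))*((-624*(-669) + p(17)) - 2258650) = (1206184 + (241/2 + 183/1066))*((-624*(-669) + 14) - 2258650) = (1206184 + (241/2 + 183*(1/1066)))*((417456 + 14) - 2258650) = (1206184 + (241/2 + 183/1066))*(417470 - 2258650) = (1206184 + 64318/533)*(-1841180) = (642960390/533)*(-1841180) = -1183805810860200/533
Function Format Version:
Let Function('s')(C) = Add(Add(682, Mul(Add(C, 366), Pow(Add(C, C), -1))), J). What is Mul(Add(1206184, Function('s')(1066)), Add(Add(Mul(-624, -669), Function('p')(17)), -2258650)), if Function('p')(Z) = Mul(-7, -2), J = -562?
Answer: Rational(-1183805810860200, 533) ≈ -2.2210e+12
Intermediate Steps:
Function('p')(Z) = 14
Function('s')(C) = Add(120, Mul(Rational(1, 2), Pow(C, -1), Add(366, C))) (Function('s')(C) = Add(Add(682, Mul(Add(C, 366), Pow(Add(C, C), -1))), -562) = Add(Add(682, Mul(Add(366, C), Pow(Mul(2, C), -1))), -562) = Add(Add(682, Mul(Add(366, C), Mul(Rational(1, 2), Pow(C, -1)))), -562) = Add(Add(682, Mul(Rational(1, 2), Pow(C, -1), Add(366, C))), -562) = Add(120, Mul(Rational(1, 2), Pow(C, -1), Add(366, C))))
Mul(Add(1206184, Function('s')(1066)), Add(Add(Mul(-624, -669), Function('p')(17)), -2258650)) = Mul(Add(1206184, Add(Rational(241, 2), Mul(183, Pow(1066, -1)))), Add(Add(Mul(-624, -669), 14), -2258650)) = Mul(Add(1206184, Add(Rational(241, 2), Mul(183, Rational(1, 1066)))), Add(Add(417456, 14), -2258650)) = Mul(Add(1206184, Add(Rational(241, 2), Rational(183, 1066))), Add(417470, -2258650)) = Mul(Add(1206184, Rational(64318, 533)), -1841180) = Mul(Rational(642960390, 533), -1841180) = Rational(-1183805810860200, 533)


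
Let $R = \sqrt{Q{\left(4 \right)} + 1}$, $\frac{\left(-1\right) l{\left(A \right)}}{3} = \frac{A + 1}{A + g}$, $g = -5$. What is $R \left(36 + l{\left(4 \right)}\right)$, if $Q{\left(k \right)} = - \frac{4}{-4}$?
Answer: $51 \sqrt{2} \approx 72.125$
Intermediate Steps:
$Q{\left(k \right)} = 1$ ($Q{\left(k \right)} = \left(-4\right) \left(- \frac{1}{4}\right) = 1$)
$l{\left(A \right)} = - \frac{3 \left(1 + A\right)}{-5 + A}$ ($l{\left(A \right)} = - 3 \frac{A + 1}{A - 5} = - 3 \frac{1 + A}{-5 + A} = - \frac{3 \left(1 + A\right)}{-5 + A}$)
$R = \sqrt{2}$ ($R = \sqrt{1 + 1} = \sqrt{2} \approx 1.4142$)
$R \left(36 + l{\left(4 \right)}\right) = \sqrt{2} \left(36 + \frac{3 \left(-1 - 4\right)}{-5 + 4}\right) = \sqrt{2} \left(36 + \frac{3 \left(-1 - 4\right)}{-1}\right) = \sqrt{2} \left(36 + 3 \left(-1\right) \left(-5\right)\right) = \sqrt{2} \left(36 + 15\right) = \sqrt{2} \cdot 51 = 51 \sqrt{2}$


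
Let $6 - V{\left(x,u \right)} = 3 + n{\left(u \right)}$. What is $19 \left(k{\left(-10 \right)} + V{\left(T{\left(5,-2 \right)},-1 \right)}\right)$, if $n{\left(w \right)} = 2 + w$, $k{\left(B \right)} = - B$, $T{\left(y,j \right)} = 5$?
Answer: $228$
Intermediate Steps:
$V{\left(x,u \right)} = 1 - u$ ($V{\left(x,u \right)} = 6 - \left(3 + \left(2 + u\right)\right) = 6 - \left(5 + u\right) = 1 - u$)
$19 \left(k{\left(-10 \right)} + V{\left(T{\left(5,-2 \right)},-1 \right)}\right) = 19 \left(\left(-1\right) \left(-10\right) + \left(1 - -1\right)\right) = 19 \left(10 + \left(1 + 1\right)\right) = 19 \left(10 + 2\right) = 19 \cdot 12 = 228$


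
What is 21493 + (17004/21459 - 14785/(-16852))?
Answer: 2591018131749/120542356 ≈ 21495.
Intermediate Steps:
21493 + (17004/21459 - 14785/(-16852)) = 21493 + (17004*(1/21459) - 14785*(-1/16852)) = 21493 + (5668/7153 + 14785/16852) = 21493 + 201274241/120542356 = 2591018131749/120542356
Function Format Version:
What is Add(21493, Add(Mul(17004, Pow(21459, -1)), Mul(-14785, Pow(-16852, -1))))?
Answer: Rational(2591018131749, 120542356) ≈ 21495.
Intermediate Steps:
Add(21493, Add(Mul(17004, Pow(21459, -1)), Mul(-14785, Pow(-16852, -1)))) = Add(21493, Add(Mul(17004, Rational(1, 21459)), Mul(-14785, Rational(-1, 16852)))) = Add(21493, Add(Rational(5668, 7153), Rational(14785, 16852))) = Add(21493, Rational(201274241, 120542356)) = Rational(2591018131749, 120542356)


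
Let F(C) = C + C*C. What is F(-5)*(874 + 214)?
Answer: 21760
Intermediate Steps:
F(C) = C + C²
F(-5)*(874 + 214) = (-5*(1 - 5))*(874 + 214) = -5*(-4)*1088 = 20*1088 = 21760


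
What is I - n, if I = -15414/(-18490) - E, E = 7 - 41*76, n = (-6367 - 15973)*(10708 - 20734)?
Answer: -2070674115388/9245 ≈ -2.2398e+8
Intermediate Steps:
n = 223980840 (n = -22340*(-10026) = 223980840)
E = -3109 (E = 7 - 3116 = -3109)
I = 28750412/9245 (I = -15414/(-18490) - 1*(-3109) = -15414*(-1/18490) + 3109 = 7707/9245 + 3109 = 28750412/9245 ≈ 3109.8)
I - n = 28750412/9245 - 1*223980840 = 28750412/9245 - 223980840 = -2070674115388/9245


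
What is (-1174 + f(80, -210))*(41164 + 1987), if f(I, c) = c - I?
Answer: -63173064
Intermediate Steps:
(-1174 + f(80, -210))*(41164 + 1987) = (-1174 + (-210 - 1*80))*(41164 + 1987) = (-1174 + (-210 - 80))*43151 = (-1174 - 290)*43151 = -1464*43151 = -63173064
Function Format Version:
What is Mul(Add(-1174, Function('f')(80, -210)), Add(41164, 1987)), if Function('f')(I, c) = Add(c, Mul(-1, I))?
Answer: -63173064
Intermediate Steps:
Mul(Add(-1174, Function('f')(80, -210)), Add(41164, 1987)) = Mul(Add(-1174, Add(-210, Mul(-1, 80))), Add(41164, 1987)) = Mul(Add(-1174, Add(-210, -80)), 43151) = Mul(Add(-1174, -290), 43151) = Mul(-1464, 43151) = -63173064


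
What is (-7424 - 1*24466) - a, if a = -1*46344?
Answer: 14454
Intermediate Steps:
a = -46344
(-7424 - 1*24466) - a = (-7424 - 1*24466) - 1*(-46344) = (-7424 - 24466) + 46344 = -31890 + 46344 = 14454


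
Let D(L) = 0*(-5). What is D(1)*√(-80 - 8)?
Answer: 0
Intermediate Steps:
D(L) = 0
D(1)*√(-80 - 8) = 0*√(-80 - 8) = 0*√(-88) = 0*(2*I*√22) = 0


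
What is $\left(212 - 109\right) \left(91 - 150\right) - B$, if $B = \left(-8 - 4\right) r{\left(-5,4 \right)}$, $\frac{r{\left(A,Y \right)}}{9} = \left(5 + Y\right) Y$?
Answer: $-2189$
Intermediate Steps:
$r{\left(A,Y \right)} = 9 Y \left(5 + Y\right)$ ($r{\left(A,Y \right)} = 9 \left(5 + Y\right) Y = 9 Y \left(5 + Y\right)$)
$B = -3888$ ($B = \left(-8 - 4\right) 9 \cdot 4 \left(5 + 4\right) = - 12 \cdot 9 \cdot 4 \cdot 9 = \left(-12\right) 324 = -3888$)
$\left(212 - 109\right) \left(91 - 150\right) - B = \left(212 - 109\right) \left(91 - 150\right) - -3888 = 103 \left(-59\right) + 3888 = -6077 + 3888 = -2189$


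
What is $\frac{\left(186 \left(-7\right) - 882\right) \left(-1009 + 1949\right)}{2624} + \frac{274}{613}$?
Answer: $- \frac{39304547}{50266} \approx -781.93$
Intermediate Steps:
$\frac{\left(186 \left(-7\right) - 882\right) \left(-1009 + 1949\right)}{2624} + \frac{274}{613} = \left(-1302 - 882\right) 940 \cdot \frac{1}{2624} + 274 \cdot \frac{1}{613} = \left(-2184\right) 940 \cdot \frac{1}{2624} + \frac{274}{613} = \left(-2052960\right) \frac{1}{2624} + \frac{274}{613} = - \frac{64155}{82} + \frac{274}{613} = - \frac{39304547}{50266}$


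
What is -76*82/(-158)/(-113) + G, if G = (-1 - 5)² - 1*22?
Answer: 121862/8927 ≈ 13.651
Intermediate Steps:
G = 14 (G = (-6)² - 22 = 36 - 22 = 14)
-76*82/(-158)/(-113) + G = -76*82/(-158)/(-113) + 14 = -76*82*(-1/158)*(-1)/113 + 14 = -(-3116)*(-1)/(79*113) + 14 = -76*41/8927 + 14 = -3116/8927 + 14 = 121862/8927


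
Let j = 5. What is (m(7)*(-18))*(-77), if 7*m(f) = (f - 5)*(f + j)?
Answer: 4752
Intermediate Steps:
m(f) = (-5 + f)*(5 + f)/7 (m(f) = ((f - 5)*(f + 5))/7 = ((-5 + f)*(5 + f))/7 = (-5 + f)*(5 + f)/7)
(m(7)*(-18))*(-77) = ((-25/7 + (1/7)*7**2)*(-18))*(-77) = ((-25/7 + (1/7)*49)*(-18))*(-77) = ((-25/7 + 7)*(-18))*(-77) = ((24/7)*(-18))*(-77) = -432/7*(-77) = 4752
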